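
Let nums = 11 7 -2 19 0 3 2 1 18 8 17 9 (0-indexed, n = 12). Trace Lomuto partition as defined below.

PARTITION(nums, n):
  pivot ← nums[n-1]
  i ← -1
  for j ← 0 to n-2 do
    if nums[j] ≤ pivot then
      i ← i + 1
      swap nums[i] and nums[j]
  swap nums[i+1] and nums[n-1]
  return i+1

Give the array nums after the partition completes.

pivot=9, i=-1
j=0: 11>9, skip
j=1: 7≤9, i=0, swap(0,1) ⇒ 7 11 -2 19 0 3 2 1 18 8 17 9
j=2: -2≤9, i=1, swap(1,2) ⇒ 7 -2 11 19 0 3 2 1 18 8 17 9
j=3: 19>9, skip
j=4: 0≤9, i=2, swap(2,4) ⇒ 7 -2 0 19 11 3 2 1 18 8 17 9
j=5: 3≤9, i=3, swap(3,5) ⇒ 7 -2 0 3 11 19 2 1 18 8 17 9
j=6: 2≤9, i=4, swap(4,6) ⇒ 7 -2 0 3 2 19 11 1 18 8 17 9
j=7: 1≤9, i=5, swap(5,7) ⇒ 7 -2 0 3 2 1 11 19 18 8 17 9
j=8: 18>9, skip
j=9: 8≤9, i=6, swap(6,9) ⇒ 7 -2 0 3 2 1 8 19 18 11 17 9
j=10: 17>9, skip
swap(7,11) ⇒ 7 -2 0 3 2 1 8 9 18 11 17 19; return 7

7 -2 0 3 2 1 8 9 18 11 17 19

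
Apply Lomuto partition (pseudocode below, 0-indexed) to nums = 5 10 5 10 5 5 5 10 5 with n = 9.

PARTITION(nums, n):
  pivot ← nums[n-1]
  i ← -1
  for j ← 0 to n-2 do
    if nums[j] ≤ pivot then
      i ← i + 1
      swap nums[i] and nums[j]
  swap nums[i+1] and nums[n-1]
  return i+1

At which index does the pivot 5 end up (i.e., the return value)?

pivot = nums[8] = 5; i = -1
j=0: nums[0]=5 ≤ 5 → i=0, swap nums[0],nums[0] (no change) → 5 10 5 10 5 5 5 10 5
j=1: nums[1]=10 > 5 → no swap
j=2: nums[2]=5 ≤ 5 → i=1, swap nums[1],nums[2] → 5 5 10 10 5 5 5 10 5
j=3: nums[3]=10 > 5 → no swap
j=4: nums[4]=5 ≤ 5 → i=2, swap nums[2],nums[4] → 5 5 5 10 10 5 5 10 5
j=5: nums[5]=5 ≤ 5 → i=3, swap nums[3],nums[5] → 5 5 5 5 10 10 5 10 5
j=6: nums[6]=5 ≤ 5 → i=4, swap nums[4],nums[6] → 5 5 5 5 5 10 10 10 5
j=7: nums[7]=10 > 5 → no swap
final swap nums[5],nums[8] → 5 5 5 5 5 5 10 10 10; return 5

5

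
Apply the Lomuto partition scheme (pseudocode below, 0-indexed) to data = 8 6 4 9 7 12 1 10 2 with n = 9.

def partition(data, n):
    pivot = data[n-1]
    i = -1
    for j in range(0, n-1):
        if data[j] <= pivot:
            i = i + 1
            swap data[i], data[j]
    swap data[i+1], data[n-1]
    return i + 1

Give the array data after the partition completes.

1 2 4 9 7 12 8 10 6

pivot=2, i=-1
j=0: 8>2, skip
j=1: 6>2, skip
j=2: 4>2, skip
j=3: 9>2, skip
j=4: 7>2, skip
j=5: 12>2, skip
j=6: 1≤2, i=0, swap(0,6) ⇒ 1 6 4 9 7 12 8 10 2
j=7: 10>2, skip
swap(1,8) ⇒ 1 2 4 9 7 12 8 10 6; return 1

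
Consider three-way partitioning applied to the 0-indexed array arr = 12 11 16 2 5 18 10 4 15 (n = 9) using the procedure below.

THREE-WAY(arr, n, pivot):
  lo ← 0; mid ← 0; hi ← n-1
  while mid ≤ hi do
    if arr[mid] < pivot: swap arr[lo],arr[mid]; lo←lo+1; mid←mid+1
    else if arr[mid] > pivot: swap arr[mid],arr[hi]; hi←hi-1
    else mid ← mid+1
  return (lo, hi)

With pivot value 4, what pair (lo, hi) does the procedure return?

pivot = 4; lo=0, mid=0, hi=8
arr[mid]=12>4: swap arr[0],arr[8]; hi=7 → 15 11 16 2 5 18 10 4 12
arr[mid]=15>4: swap arr[0],arr[7]; hi=6 → 4 11 16 2 5 18 10 15 12
arr[mid]=4=4: mid=1
arr[mid]=11>4: swap arr[1],arr[6]; hi=5 → 4 10 16 2 5 18 11 15 12
arr[mid]=10>4: swap arr[1],arr[5]; hi=4 → 4 18 16 2 5 10 11 15 12
arr[mid]=18>4: swap arr[1],arr[4]; hi=3 → 4 5 16 2 18 10 11 15 12
arr[mid]=5>4: swap arr[1],arr[3]; hi=2 → 4 2 16 5 18 10 11 15 12
arr[mid]=2<4: swap arr[0],arr[1]; lo=1,mid=2 → 2 4 16 5 18 10 11 15 12
arr[mid]=16>4: swap arr[2],arr[2]; hi=1 → 2 4 16 5 18 10 11 15 12
end: lo=1, hi=1; arr = 2 4 16 5 18 10 11 15 12

(1, 1)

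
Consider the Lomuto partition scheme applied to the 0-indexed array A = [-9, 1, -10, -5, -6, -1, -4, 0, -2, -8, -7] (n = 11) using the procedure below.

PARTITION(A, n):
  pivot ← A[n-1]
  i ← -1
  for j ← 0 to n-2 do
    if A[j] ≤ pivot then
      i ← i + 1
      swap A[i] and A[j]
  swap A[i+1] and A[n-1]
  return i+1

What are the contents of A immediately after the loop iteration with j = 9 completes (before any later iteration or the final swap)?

[-9, -10, -8, -5, -6, -1, -4, 0, -2, 1, -7]

pivot=-7, i=-1
j=0: -9≤-7, i=0, swap(0,0) ⇒ [-9, 1, -10, -5, -6, -1, -4, 0, -2, -8, -7]
j=1: 1>-7, skip
j=2: -10≤-7, i=1, swap(1,2) ⇒ [-9, -10, 1, -5, -6, -1, -4, 0, -2, -8, -7]
j=3: -5>-7, skip
j=4: -6>-7, skip
j=5: -1>-7, skip
j=6: -4>-7, skip
j=7: 0>-7, skip
j=8: -2>-7, skip
j=9: -8≤-7, i=2, swap(2,9) ⇒ [-9, -10, -8, -5, -6, -1, -4, 0, -2, 1, -7]
(after j=9) A = [-9, -10, -8, -5, -6, -1, -4, 0, -2, 1, -7]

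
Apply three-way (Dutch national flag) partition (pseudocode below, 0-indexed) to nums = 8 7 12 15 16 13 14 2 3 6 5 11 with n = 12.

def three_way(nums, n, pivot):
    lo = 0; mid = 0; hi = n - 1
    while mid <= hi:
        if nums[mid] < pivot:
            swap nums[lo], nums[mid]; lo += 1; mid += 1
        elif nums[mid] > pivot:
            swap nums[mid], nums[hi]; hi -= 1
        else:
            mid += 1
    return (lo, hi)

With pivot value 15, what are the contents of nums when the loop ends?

lo=0 mid=0 hi=11
8<15: swap(0,0), lo=1 mid=1 ⇒ 8 7 12 15 16 13 14 2 3 6 5 11
7<15: swap(1,1), lo=2 mid=2 ⇒ 8 7 12 15 16 13 14 2 3 6 5 11
12<15: swap(2,2), lo=3 mid=3 ⇒ 8 7 12 15 16 13 14 2 3 6 5 11
15=15: mid=4
16>15: swap(4,11), hi=10 ⇒ 8 7 12 15 11 13 14 2 3 6 5 16
11<15: swap(3,4), lo=4 mid=5 ⇒ 8 7 12 11 15 13 14 2 3 6 5 16
13<15: swap(4,5), lo=5 mid=6 ⇒ 8 7 12 11 13 15 14 2 3 6 5 16
14<15: swap(5,6), lo=6 mid=7 ⇒ 8 7 12 11 13 14 15 2 3 6 5 16
2<15: swap(6,7), lo=7 mid=8 ⇒ 8 7 12 11 13 14 2 15 3 6 5 16
3<15: swap(7,8), lo=8 mid=9 ⇒ 8 7 12 11 13 14 2 3 15 6 5 16
6<15: swap(8,9), lo=9 mid=10 ⇒ 8 7 12 11 13 14 2 3 6 15 5 16
5<15: swap(9,10), lo=10 mid=11 ⇒ 8 7 12 11 13 14 2 3 6 5 15 16
done. lo=10 hi=10; nums=8 7 12 11 13 14 2 3 6 5 15 16

8 7 12 11 13 14 2 3 6 5 15 16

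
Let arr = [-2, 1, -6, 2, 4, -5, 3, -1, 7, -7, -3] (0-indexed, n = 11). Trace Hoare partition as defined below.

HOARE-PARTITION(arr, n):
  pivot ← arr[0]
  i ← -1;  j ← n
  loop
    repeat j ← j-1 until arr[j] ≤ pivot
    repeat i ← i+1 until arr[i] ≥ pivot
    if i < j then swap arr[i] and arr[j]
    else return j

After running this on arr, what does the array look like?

[-3, -7, -6, -5, 4, 2, 3, -1, 7, 1, -2]

pivot = arr[0] = -2; i = -1, j = 11
j→10 (arr[10]=-3≤-2), i→0 (arr[0]=-2≥-2); i<j, swap → [-3, 1, -6, 2, 4, -5, 3, -1, 7, -7, -2]
j→9 (arr[9]=-7≤-2), i→1 (arr[1]=1≥-2); i<j, swap → [-3, -7, -6, 2, 4, -5, 3, -1, 7, 1, -2]
j→5 (arr[5]=-5≤-2), i→3 (arr[3]=2≥-2); i<j, swap → [-3, -7, -6, -5, 4, 2, 3, -1, 7, 1, -2]
j→3, i→4; i≥j, return j=3. arr = [-3, -7, -6, -5, 4, 2, 3, -1, 7, 1, -2]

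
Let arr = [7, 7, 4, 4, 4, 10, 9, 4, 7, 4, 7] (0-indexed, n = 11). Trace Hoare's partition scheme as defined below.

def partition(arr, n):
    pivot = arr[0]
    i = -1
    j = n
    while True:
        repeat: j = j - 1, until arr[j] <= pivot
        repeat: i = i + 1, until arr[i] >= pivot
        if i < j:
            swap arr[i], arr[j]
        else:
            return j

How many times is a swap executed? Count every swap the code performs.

pivot = arr[0] = 7; i = -1, j = 11
j→10 (arr[10]=7≤7), i→0 (arr[0]=7≥7); i<j, swap → [7, 7, 4, 4, 4, 10, 9, 4, 7, 4, 7]
j→9 (arr[9]=4≤7), i→1 (arr[1]=7≥7); i<j, swap → [7, 4, 4, 4, 4, 10, 9, 4, 7, 7, 7]
j→8 (arr[8]=7≤7), i→5 (arr[5]=10≥7); i<j, swap → [7, 4, 4, 4, 4, 7, 9, 4, 10, 7, 7]
j→7 (arr[7]=4≤7), i→6 (arr[6]=9≥7); i<j, swap → [7, 4, 4, 4, 4, 7, 4, 9, 10, 7, 7]
j→6, i→7; i≥j, return j=6. arr = [7, 4, 4, 4, 4, 7, 4, 9, 10, 7, 7]

4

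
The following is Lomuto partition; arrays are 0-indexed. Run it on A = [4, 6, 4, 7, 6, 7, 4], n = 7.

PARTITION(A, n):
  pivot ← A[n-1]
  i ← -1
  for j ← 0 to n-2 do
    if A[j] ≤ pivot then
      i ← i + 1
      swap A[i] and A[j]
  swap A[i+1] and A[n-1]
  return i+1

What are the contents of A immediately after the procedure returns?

[4, 4, 4, 7, 6, 7, 6]

pivot=4, i=-1
j=0: 4≤4, i=0, swap(0,0) ⇒ [4, 6, 4, 7, 6, 7, 4]
j=1: 6>4, skip
j=2: 4≤4, i=1, swap(1,2) ⇒ [4, 4, 6, 7, 6, 7, 4]
j=3: 7>4, skip
j=4: 6>4, skip
j=5: 7>4, skip
swap(2,6) ⇒ [4, 4, 4, 7, 6, 7, 6]; return 2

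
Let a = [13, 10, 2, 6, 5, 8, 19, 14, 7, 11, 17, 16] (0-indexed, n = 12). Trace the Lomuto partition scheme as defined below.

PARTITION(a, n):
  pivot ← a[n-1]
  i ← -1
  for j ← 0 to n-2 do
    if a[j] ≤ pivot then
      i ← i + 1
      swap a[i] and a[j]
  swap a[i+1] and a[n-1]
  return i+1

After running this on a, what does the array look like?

pivot=16, i=-1
j=0: 13≤16, i=0, swap(0,0) ⇒ [13, 10, 2, 6, 5, 8, 19, 14, 7, 11, 17, 16]
j=1: 10≤16, i=1, swap(1,1) ⇒ [13, 10, 2, 6, 5, 8, 19, 14, 7, 11, 17, 16]
j=2: 2≤16, i=2, swap(2,2) ⇒ [13, 10, 2, 6, 5, 8, 19, 14, 7, 11, 17, 16]
j=3: 6≤16, i=3, swap(3,3) ⇒ [13, 10, 2, 6, 5, 8, 19, 14, 7, 11, 17, 16]
j=4: 5≤16, i=4, swap(4,4) ⇒ [13, 10, 2, 6, 5, 8, 19, 14, 7, 11, 17, 16]
j=5: 8≤16, i=5, swap(5,5) ⇒ [13, 10, 2, 6, 5, 8, 19, 14, 7, 11, 17, 16]
j=6: 19>16, skip
j=7: 14≤16, i=6, swap(6,7) ⇒ [13, 10, 2, 6, 5, 8, 14, 19, 7, 11, 17, 16]
j=8: 7≤16, i=7, swap(7,8) ⇒ [13, 10, 2, 6, 5, 8, 14, 7, 19, 11, 17, 16]
j=9: 11≤16, i=8, swap(8,9) ⇒ [13, 10, 2, 6, 5, 8, 14, 7, 11, 19, 17, 16]
j=10: 17>16, skip
swap(9,11) ⇒ [13, 10, 2, 6, 5, 8, 14, 7, 11, 16, 17, 19]; return 9

[13, 10, 2, 6, 5, 8, 14, 7, 11, 16, 17, 19]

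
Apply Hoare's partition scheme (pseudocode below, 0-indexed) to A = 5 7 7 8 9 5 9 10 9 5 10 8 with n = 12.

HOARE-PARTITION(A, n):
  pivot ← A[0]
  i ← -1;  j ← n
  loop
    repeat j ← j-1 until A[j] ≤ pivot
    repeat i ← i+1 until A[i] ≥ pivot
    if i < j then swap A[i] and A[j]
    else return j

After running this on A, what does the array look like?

5 5 7 8 9 7 9 10 9 5 10 8

pivot = A[0] = 5; i = -1, j = 12
j→9 (A[9]=5≤5), i→0 (A[0]=5≥5); i<j, swap → 5 7 7 8 9 5 9 10 9 5 10 8
j→5 (A[5]=5≤5), i→1 (A[1]=7≥5); i<j, swap → 5 5 7 8 9 7 9 10 9 5 10 8
j→1, i→2; i≥j, return j=1. A = 5 5 7 8 9 7 9 10 9 5 10 8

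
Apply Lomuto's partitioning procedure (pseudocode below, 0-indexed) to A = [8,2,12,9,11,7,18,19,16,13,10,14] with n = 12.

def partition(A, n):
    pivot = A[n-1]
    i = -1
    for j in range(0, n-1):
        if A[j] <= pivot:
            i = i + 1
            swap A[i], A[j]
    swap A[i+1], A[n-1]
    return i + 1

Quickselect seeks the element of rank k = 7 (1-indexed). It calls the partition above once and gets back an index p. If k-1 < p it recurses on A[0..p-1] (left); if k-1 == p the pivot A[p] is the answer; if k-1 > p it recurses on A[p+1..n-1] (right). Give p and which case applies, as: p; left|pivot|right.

pivot = A[11] = 14; i = -1
j=0: A[0]=8 ≤ 14 → i=0, swap A[0],A[0] (no change) → [8,2,12,9,11,7,18,19,16,13,10,14]
j=1: A[1]=2 ≤ 14 → i=1, swap A[1],A[1] (no change) → [8,2,12,9,11,7,18,19,16,13,10,14]
j=2: A[2]=12 ≤ 14 → i=2, swap A[2],A[2] (no change) → [8,2,12,9,11,7,18,19,16,13,10,14]
j=3: A[3]=9 ≤ 14 → i=3, swap A[3],A[3] (no change) → [8,2,12,9,11,7,18,19,16,13,10,14]
j=4: A[4]=11 ≤ 14 → i=4, swap A[4],A[4] (no change) → [8,2,12,9,11,7,18,19,16,13,10,14]
j=5: A[5]=7 ≤ 14 → i=5, swap A[5],A[5] (no change) → [8,2,12,9,11,7,18,19,16,13,10,14]
j=6: A[6]=18 > 14 → no swap
j=7: A[7]=19 > 14 → no swap
j=8: A[8]=16 > 14 → no swap
j=9: A[9]=13 ≤ 14 → i=6, swap A[6],A[9] → [8,2,12,9,11,7,13,19,16,18,10,14]
j=10: A[10]=10 ≤ 14 → i=7, swap A[7],A[10] → [8,2,12,9,11,7,13,10,16,18,19,14]
final swap A[8],A[11] → [8,2,12,9,11,7,13,10,14,18,19,16]; return 8
p = 8; k-1 = 6 < 8 ⇒ left

8; left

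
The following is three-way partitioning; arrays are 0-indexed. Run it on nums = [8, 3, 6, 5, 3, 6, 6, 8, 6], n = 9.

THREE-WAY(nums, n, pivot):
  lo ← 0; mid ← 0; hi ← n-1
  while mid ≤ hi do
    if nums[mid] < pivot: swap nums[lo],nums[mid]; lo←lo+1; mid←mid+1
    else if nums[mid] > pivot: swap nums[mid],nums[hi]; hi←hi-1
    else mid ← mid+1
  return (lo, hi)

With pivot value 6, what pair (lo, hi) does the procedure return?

(3, 6)

pivot = 6; lo=0, mid=0, hi=8
nums[mid]=8>6: swap nums[0],nums[8]; hi=7 → [6, 3, 6, 5, 3, 6, 6, 8, 8]
nums[mid]=6=6: mid=1
nums[mid]=3<6: swap nums[0],nums[1]; lo=1,mid=2 → [3, 6, 6, 5, 3, 6, 6, 8, 8]
nums[mid]=6=6: mid=3
nums[mid]=5<6: swap nums[1],nums[3]; lo=2,mid=4 → [3, 5, 6, 6, 3, 6, 6, 8, 8]
nums[mid]=3<6: swap nums[2],nums[4]; lo=3,mid=5 → [3, 5, 3, 6, 6, 6, 6, 8, 8]
nums[mid]=6=6: mid=6
nums[mid]=6=6: mid=7
nums[mid]=8>6: swap nums[7],nums[7]; hi=6 → [3, 5, 3, 6, 6, 6, 6, 8, 8]
end: lo=3, hi=6; nums = [3, 5, 3, 6, 6, 6, 6, 8, 8]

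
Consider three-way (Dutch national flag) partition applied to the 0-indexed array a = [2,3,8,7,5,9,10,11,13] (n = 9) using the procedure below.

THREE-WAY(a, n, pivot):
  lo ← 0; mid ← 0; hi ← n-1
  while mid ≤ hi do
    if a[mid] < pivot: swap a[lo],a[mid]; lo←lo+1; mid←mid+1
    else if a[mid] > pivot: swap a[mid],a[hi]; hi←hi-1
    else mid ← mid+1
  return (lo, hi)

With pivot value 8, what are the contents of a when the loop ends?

pivot = 8; lo=0, mid=0, hi=8
a[mid]=2<8: swap a[0],a[0]; lo=1,mid=1 → [2,3,8,7,5,9,10,11,13]
a[mid]=3<8: swap a[1],a[1]; lo=2,mid=2 → [2,3,8,7,5,9,10,11,13]
a[mid]=8=8: mid=3
a[mid]=7<8: swap a[2],a[3]; lo=3,mid=4 → [2,3,7,8,5,9,10,11,13]
a[mid]=5<8: swap a[3],a[4]; lo=4,mid=5 → [2,3,7,5,8,9,10,11,13]
a[mid]=9>8: swap a[5],a[8]; hi=7 → [2,3,7,5,8,13,10,11,9]
a[mid]=13>8: swap a[5],a[7]; hi=6 → [2,3,7,5,8,11,10,13,9]
a[mid]=11>8: swap a[5],a[6]; hi=5 → [2,3,7,5,8,10,11,13,9]
a[mid]=10>8: swap a[5],a[5]; hi=4 → [2,3,7,5,8,10,11,13,9]
end: lo=4, hi=4; a = [2,3,7,5,8,10,11,13,9]

[2,3,7,5,8,10,11,13,9]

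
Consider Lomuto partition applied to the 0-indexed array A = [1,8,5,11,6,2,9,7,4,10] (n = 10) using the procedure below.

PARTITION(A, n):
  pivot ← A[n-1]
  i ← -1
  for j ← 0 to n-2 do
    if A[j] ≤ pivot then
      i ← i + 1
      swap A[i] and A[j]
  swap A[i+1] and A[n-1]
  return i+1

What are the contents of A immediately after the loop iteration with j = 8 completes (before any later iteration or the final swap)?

pivot = A[9] = 10; i = -1
j=0: A[0]=1 ≤ 10 → i=0, swap A[0],A[0] (no change) → [1,8,5,11,6,2,9,7,4,10]
j=1: A[1]=8 ≤ 10 → i=1, swap A[1],A[1] (no change) → [1,8,5,11,6,2,9,7,4,10]
j=2: A[2]=5 ≤ 10 → i=2, swap A[2],A[2] (no change) → [1,8,5,11,6,2,9,7,4,10]
j=3: A[3]=11 > 10 → no swap
j=4: A[4]=6 ≤ 10 → i=3, swap A[3],A[4] → [1,8,5,6,11,2,9,7,4,10]
j=5: A[5]=2 ≤ 10 → i=4, swap A[4],A[5] → [1,8,5,6,2,11,9,7,4,10]
j=6: A[6]=9 ≤ 10 → i=5, swap A[5],A[6] → [1,8,5,6,2,9,11,7,4,10]
j=7: A[7]=7 ≤ 10 → i=6, swap A[6],A[7] → [1,8,5,6,2,9,7,11,4,10]
j=8: A[8]=4 ≤ 10 → i=7, swap A[7],A[8] → [1,8,5,6,2,9,7,4,11,10]
(after j=8) A = [1,8,5,6,2,9,7,4,11,10]

[1,8,5,6,2,9,7,4,11,10]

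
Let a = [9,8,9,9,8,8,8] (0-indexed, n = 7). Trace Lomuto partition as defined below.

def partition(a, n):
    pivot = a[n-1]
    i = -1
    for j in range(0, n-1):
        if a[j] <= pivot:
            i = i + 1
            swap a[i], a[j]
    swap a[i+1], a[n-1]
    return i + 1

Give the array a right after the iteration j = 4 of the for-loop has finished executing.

[8,8,9,9,9,8,8]

pivot=8, i=-1
j=0: 9>8, skip
j=1: 8≤8, i=0, swap(0,1) ⇒ [8,9,9,9,8,8,8]
j=2: 9>8, skip
j=3: 9>8, skip
j=4: 8≤8, i=1, swap(1,4) ⇒ [8,8,9,9,9,8,8]
(after j=4) a = [8,8,9,9,9,8,8]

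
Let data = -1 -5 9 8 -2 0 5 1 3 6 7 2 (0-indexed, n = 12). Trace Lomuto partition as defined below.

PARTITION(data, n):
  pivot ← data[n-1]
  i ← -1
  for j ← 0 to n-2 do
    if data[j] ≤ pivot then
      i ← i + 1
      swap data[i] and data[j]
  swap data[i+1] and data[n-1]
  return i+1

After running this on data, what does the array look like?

-1 -5 -2 0 1 2 5 9 3 6 7 8

pivot = data[11] = 2; i = -1
j=0: data[0]=-1 ≤ 2 → i=0, swap data[0],data[0] (no change) → -1 -5 9 8 -2 0 5 1 3 6 7 2
j=1: data[1]=-5 ≤ 2 → i=1, swap data[1],data[1] (no change) → -1 -5 9 8 -2 0 5 1 3 6 7 2
j=2: data[2]=9 > 2 → no swap
j=3: data[3]=8 > 2 → no swap
j=4: data[4]=-2 ≤ 2 → i=2, swap data[2],data[4] → -1 -5 -2 8 9 0 5 1 3 6 7 2
j=5: data[5]=0 ≤ 2 → i=3, swap data[3],data[5] → -1 -5 -2 0 9 8 5 1 3 6 7 2
j=6: data[6]=5 > 2 → no swap
j=7: data[7]=1 ≤ 2 → i=4, swap data[4],data[7] → -1 -5 -2 0 1 8 5 9 3 6 7 2
j=8: data[8]=3 > 2 → no swap
j=9: data[9]=6 > 2 → no swap
j=10: data[10]=7 > 2 → no swap
final swap data[5],data[11] → -1 -5 -2 0 1 2 5 9 3 6 7 8; return 5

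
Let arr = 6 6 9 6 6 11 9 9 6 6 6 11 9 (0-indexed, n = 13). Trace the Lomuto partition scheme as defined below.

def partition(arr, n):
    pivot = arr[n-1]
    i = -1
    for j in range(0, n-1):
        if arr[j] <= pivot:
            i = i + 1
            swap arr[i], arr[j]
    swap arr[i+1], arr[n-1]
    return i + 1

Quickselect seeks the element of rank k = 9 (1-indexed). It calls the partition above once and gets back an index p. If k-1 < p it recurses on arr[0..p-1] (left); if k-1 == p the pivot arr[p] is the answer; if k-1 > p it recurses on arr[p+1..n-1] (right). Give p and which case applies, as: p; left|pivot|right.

pivot = arr[12] = 9; i = -1
j=0: arr[0]=6 ≤ 9 → i=0, swap arr[0],arr[0] (no change) → 6 6 9 6 6 11 9 9 6 6 6 11 9
j=1: arr[1]=6 ≤ 9 → i=1, swap arr[1],arr[1] (no change) → 6 6 9 6 6 11 9 9 6 6 6 11 9
j=2: arr[2]=9 ≤ 9 → i=2, swap arr[2],arr[2] (no change) → 6 6 9 6 6 11 9 9 6 6 6 11 9
j=3: arr[3]=6 ≤ 9 → i=3, swap arr[3],arr[3] (no change) → 6 6 9 6 6 11 9 9 6 6 6 11 9
j=4: arr[4]=6 ≤ 9 → i=4, swap arr[4],arr[4] (no change) → 6 6 9 6 6 11 9 9 6 6 6 11 9
j=5: arr[5]=11 > 9 → no swap
j=6: arr[6]=9 ≤ 9 → i=5, swap arr[5],arr[6] → 6 6 9 6 6 9 11 9 6 6 6 11 9
j=7: arr[7]=9 ≤ 9 → i=6, swap arr[6],arr[7] → 6 6 9 6 6 9 9 11 6 6 6 11 9
j=8: arr[8]=6 ≤ 9 → i=7, swap arr[7],arr[8] → 6 6 9 6 6 9 9 6 11 6 6 11 9
j=9: arr[9]=6 ≤ 9 → i=8, swap arr[8],arr[9] → 6 6 9 6 6 9 9 6 6 11 6 11 9
j=10: arr[10]=6 ≤ 9 → i=9, swap arr[9],arr[10] → 6 6 9 6 6 9 9 6 6 6 11 11 9
j=11: arr[11]=11 > 9 → no swap
final swap arr[10],arr[12] → 6 6 9 6 6 9 9 6 6 6 9 11 11; return 10
p = 10; k-1 = 8 < 10 ⇒ left

10; left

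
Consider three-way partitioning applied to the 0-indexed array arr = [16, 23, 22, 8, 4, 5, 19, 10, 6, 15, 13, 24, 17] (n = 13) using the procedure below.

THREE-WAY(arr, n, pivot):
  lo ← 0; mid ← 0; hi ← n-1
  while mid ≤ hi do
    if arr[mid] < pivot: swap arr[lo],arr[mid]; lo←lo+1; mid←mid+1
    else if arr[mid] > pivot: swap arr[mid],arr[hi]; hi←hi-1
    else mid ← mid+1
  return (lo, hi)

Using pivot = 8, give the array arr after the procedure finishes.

[6, 5, 4, 8, 22, 19, 10, 23, 15, 13, 24, 17, 16]

pivot = 8; lo=0, mid=0, hi=12
arr[mid]=16>8: swap arr[0],arr[12]; hi=11 → [17, 23, 22, 8, 4, 5, 19, 10, 6, 15, 13, 24, 16]
arr[mid]=17>8: swap arr[0],arr[11]; hi=10 → [24, 23, 22, 8, 4, 5, 19, 10, 6, 15, 13, 17, 16]
arr[mid]=24>8: swap arr[0],arr[10]; hi=9 → [13, 23, 22, 8, 4, 5, 19, 10, 6, 15, 24, 17, 16]
arr[mid]=13>8: swap arr[0],arr[9]; hi=8 → [15, 23, 22, 8, 4, 5, 19, 10, 6, 13, 24, 17, 16]
arr[mid]=15>8: swap arr[0],arr[8]; hi=7 → [6, 23, 22, 8, 4, 5, 19, 10, 15, 13, 24, 17, 16]
arr[mid]=6<8: swap arr[0],arr[0]; lo=1,mid=1 → [6, 23, 22, 8, 4, 5, 19, 10, 15, 13, 24, 17, 16]
arr[mid]=23>8: swap arr[1],arr[7]; hi=6 → [6, 10, 22, 8, 4, 5, 19, 23, 15, 13, 24, 17, 16]
arr[mid]=10>8: swap arr[1],arr[6]; hi=5 → [6, 19, 22, 8, 4, 5, 10, 23, 15, 13, 24, 17, 16]
arr[mid]=19>8: swap arr[1],arr[5]; hi=4 → [6, 5, 22, 8, 4, 19, 10, 23, 15, 13, 24, 17, 16]
arr[mid]=5<8: swap arr[1],arr[1]; lo=2,mid=2 → [6, 5, 22, 8, 4, 19, 10, 23, 15, 13, 24, 17, 16]
arr[mid]=22>8: swap arr[2],arr[4]; hi=3 → [6, 5, 4, 8, 22, 19, 10, 23, 15, 13, 24, 17, 16]
arr[mid]=4<8: swap arr[2],arr[2]; lo=3,mid=3 → [6, 5, 4, 8, 22, 19, 10, 23, 15, 13, 24, 17, 16]
arr[mid]=8=8: mid=4
end: lo=3, hi=3; arr = [6, 5, 4, 8, 22, 19, 10, 23, 15, 13, 24, 17, 16]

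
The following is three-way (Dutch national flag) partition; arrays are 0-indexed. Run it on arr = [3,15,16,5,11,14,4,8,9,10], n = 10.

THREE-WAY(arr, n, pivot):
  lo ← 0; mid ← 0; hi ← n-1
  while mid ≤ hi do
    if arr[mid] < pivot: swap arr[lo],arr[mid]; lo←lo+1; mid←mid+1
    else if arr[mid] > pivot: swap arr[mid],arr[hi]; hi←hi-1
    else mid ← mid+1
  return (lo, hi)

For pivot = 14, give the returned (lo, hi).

(7, 7)

lo=0 mid=0 hi=9
3<14: swap(0,0), lo=1 mid=1 ⇒ [3,15,16,5,11,14,4,8,9,10]
15>14: swap(1,9), hi=8 ⇒ [3,10,16,5,11,14,4,8,9,15]
10<14: swap(1,1), lo=2 mid=2 ⇒ [3,10,16,5,11,14,4,8,9,15]
16>14: swap(2,8), hi=7 ⇒ [3,10,9,5,11,14,4,8,16,15]
9<14: swap(2,2), lo=3 mid=3 ⇒ [3,10,9,5,11,14,4,8,16,15]
5<14: swap(3,3), lo=4 mid=4 ⇒ [3,10,9,5,11,14,4,8,16,15]
11<14: swap(4,4), lo=5 mid=5 ⇒ [3,10,9,5,11,14,4,8,16,15]
14=14: mid=6
4<14: swap(5,6), lo=6 mid=7 ⇒ [3,10,9,5,11,4,14,8,16,15]
8<14: swap(6,7), lo=7 mid=8 ⇒ [3,10,9,5,11,4,8,14,16,15]
done. lo=7 hi=7; arr=[3,10,9,5,11,4,8,14,16,15]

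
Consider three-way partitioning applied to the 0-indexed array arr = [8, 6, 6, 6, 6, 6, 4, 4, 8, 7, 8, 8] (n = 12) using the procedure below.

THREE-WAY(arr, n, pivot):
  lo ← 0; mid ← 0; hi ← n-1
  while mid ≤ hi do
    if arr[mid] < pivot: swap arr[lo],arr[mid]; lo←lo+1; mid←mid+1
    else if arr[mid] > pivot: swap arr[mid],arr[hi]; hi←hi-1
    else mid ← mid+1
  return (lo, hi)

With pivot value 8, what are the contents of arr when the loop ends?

pivot = 8; lo=0, mid=0, hi=11
arr[mid]=8=8: mid=1
arr[mid]=6<8: swap arr[0],arr[1]; lo=1,mid=2 → [6, 8, 6, 6, 6, 6, 4, 4, 8, 7, 8, 8]
arr[mid]=6<8: swap arr[1],arr[2]; lo=2,mid=3 → [6, 6, 8, 6, 6, 6, 4, 4, 8, 7, 8, 8]
arr[mid]=6<8: swap arr[2],arr[3]; lo=3,mid=4 → [6, 6, 6, 8, 6, 6, 4, 4, 8, 7, 8, 8]
arr[mid]=6<8: swap arr[3],arr[4]; lo=4,mid=5 → [6, 6, 6, 6, 8, 6, 4, 4, 8, 7, 8, 8]
arr[mid]=6<8: swap arr[4],arr[5]; lo=5,mid=6 → [6, 6, 6, 6, 6, 8, 4, 4, 8, 7, 8, 8]
arr[mid]=4<8: swap arr[5],arr[6]; lo=6,mid=7 → [6, 6, 6, 6, 6, 4, 8, 4, 8, 7, 8, 8]
arr[mid]=4<8: swap arr[6],arr[7]; lo=7,mid=8 → [6, 6, 6, 6, 6, 4, 4, 8, 8, 7, 8, 8]
arr[mid]=8=8: mid=9
arr[mid]=7<8: swap arr[7],arr[9]; lo=8,mid=10 → [6, 6, 6, 6, 6, 4, 4, 7, 8, 8, 8, 8]
arr[mid]=8=8: mid=11
arr[mid]=8=8: mid=12
end: lo=8, hi=11; arr = [6, 6, 6, 6, 6, 4, 4, 7, 8, 8, 8, 8]

[6, 6, 6, 6, 6, 4, 4, 7, 8, 8, 8, 8]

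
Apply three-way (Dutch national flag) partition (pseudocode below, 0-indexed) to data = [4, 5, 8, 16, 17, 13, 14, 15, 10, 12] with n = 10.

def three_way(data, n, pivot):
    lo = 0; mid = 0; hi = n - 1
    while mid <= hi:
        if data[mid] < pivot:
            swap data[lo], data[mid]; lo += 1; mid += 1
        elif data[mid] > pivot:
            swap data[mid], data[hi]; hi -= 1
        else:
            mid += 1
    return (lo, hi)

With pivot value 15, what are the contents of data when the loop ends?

pivot = 15; lo=0, mid=0, hi=9
data[mid]=4<15: swap data[0],data[0]; lo=1,mid=1 → [4, 5, 8, 16, 17, 13, 14, 15, 10, 12]
data[mid]=5<15: swap data[1],data[1]; lo=2,mid=2 → [4, 5, 8, 16, 17, 13, 14, 15, 10, 12]
data[mid]=8<15: swap data[2],data[2]; lo=3,mid=3 → [4, 5, 8, 16, 17, 13, 14, 15, 10, 12]
data[mid]=16>15: swap data[3],data[9]; hi=8 → [4, 5, 8, 12, 17, 13, 14, 15, 10, 16]
data[mid]=12<15: swap data[3],data[3]; lo=4,mid=4 → [4, 5, 8, 12, 17, 13, 14, 15, 10, 16]
data[mid]=17>15: swap data[4],data[8]; hi=7 → [4, 5, 8, 12, 10, 13, 14, 15, 17, 16]
data[mid]=10<15: swap data[4],data[4]; lo=5,mid=5 → [4, 5, 8, 12, 10, 13, 14, 15, 17, 16]
data[mid]=13<15: swap data[5],data[5]; lo=6,mid=6 → [4, 5, 8, 12, 10, 13, 14, 15, 17, 16]
data[mid]=14<15: swap data[6],data[6]; lo=7,mid=7 → [4, 5, 8, 12, 10, 13, 14, 15, 17, 16]
data[mid]=15=15: mid=8
end: lo=7, hi=7; data = [4, 5, 8, 12, 10, 13, 14, 15, 17, 16]

[4, 5, 8, 12, 10, 13, 14, 15, 17, 16]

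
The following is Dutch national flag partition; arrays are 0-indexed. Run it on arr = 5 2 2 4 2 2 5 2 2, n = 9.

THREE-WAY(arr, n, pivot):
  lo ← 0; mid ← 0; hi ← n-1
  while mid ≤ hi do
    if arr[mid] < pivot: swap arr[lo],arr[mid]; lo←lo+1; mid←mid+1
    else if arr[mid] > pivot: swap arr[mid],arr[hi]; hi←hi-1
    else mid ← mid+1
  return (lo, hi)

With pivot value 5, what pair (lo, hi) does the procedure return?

(7, 8)

lo=0 mid=0 hi=8
5=5: mid=1
2<5: swap(0,1), lo=1 mid=2 ⇒ 2 5 2 4 2 2 5 2 2
2<5: swap(1,2), lo=2 mid=3 ⇒ 2 2 5 4 2 2 5 2 2
4<5: swap(2,3), lo=3 mid=4 ⇒ 2 2 4 5 2 2 5 2 2
2<5: swap(3,4), lo=4 mid=5 ⇒ 2 2 4 2 5 2 5 2 2
2<5: swap(4,5), lo=5 mid=6 ⇒ 2 2 4 2 2 5 5 2 2
5=5: mid=7
2<5: swap(5,7), lo=6 mid=8 ⇒ 2 2 4 2 2 2 5 5 2
2<5: swap(6,8), lo=7 mid=9 ⇒ 2 2 4 2 2 2 2 5 5
done. lo=7 hi=8; arr=2 2 4 2 2 2 2 5 5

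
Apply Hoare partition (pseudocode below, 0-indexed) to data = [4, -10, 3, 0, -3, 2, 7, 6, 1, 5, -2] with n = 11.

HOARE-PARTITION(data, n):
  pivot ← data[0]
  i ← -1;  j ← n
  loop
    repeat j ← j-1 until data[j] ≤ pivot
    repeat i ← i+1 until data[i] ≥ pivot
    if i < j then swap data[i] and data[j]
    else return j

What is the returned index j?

pivot=4
j stops at 10 (-2), i stops at 0 (4); swap ⇒ [-2, -10, 3, 0, -3, 2, 7, 6, 1, 5, 4]
j stops at 8 (1), i stops at 6 (7); swap ⇒ [-2, -10, 3, 0, -3, 2, 1, 6, 7, 5, 4]
j stops at 6, i stops at 7; i≥j ⇒ return 6. data=[-2, -10, 3, 0, -3, 2, 1, 6, 7, 5, 4]

6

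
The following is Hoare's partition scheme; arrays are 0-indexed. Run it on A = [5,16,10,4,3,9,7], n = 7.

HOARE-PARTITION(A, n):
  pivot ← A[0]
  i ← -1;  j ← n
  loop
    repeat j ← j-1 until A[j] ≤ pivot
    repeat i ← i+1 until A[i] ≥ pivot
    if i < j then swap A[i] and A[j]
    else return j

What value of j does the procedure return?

1

pivot=5
j stops at 4 (3), i stops at 0 (5); swap ⇒ [3,16,10,4,5,9,7]
j stops at 3 (4), i stops at 1 (16); swap ⇒ [3,4,10,16,5,9,7]
j stops at 1, i stops at 2; i≥j ⇒ return 1. A=[3,4,10,16,5,9,7]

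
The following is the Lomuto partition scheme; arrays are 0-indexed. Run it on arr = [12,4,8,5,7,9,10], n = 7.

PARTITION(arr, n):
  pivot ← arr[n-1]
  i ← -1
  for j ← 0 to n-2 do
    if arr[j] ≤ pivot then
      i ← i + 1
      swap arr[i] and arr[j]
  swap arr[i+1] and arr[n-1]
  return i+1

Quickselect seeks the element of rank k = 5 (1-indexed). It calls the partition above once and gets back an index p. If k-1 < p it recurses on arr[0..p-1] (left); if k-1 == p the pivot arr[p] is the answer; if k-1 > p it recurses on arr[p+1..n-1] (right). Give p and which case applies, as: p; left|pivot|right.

pivot=10, i=-1
j=0: 12>10, skip
j=1: 4≤10, i=0, swap(0,1) ⇒ [4,12,8,5,7,9,10]
j=2: 8≤10, i=1, swap(1,2) ⇒ [4,8,12,5,7,9,10]
j=3: 5≤10, i=2, swap(2,3) ⇒ [4,8,5,12,7,9,10]
j=4: 7≤10, i=3, swap(3,4) ⇒ [4,8,5,7,12,9,10]
j=5: 9≤10, i=4, swap(4,5) ⇒ [4,8,5,7,9,12,10]
swap(5,6) ⇒ [4,8,5,7,9,10,12]; return 5
p = 5; k-1 = 4 < 5 ⇒ left

5; left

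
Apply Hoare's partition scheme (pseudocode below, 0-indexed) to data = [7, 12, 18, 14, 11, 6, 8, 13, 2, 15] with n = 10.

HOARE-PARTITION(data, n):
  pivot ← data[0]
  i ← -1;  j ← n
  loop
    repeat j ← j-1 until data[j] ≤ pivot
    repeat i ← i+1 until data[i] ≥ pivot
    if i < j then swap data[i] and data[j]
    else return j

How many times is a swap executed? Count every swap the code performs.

pivot = data[0] = 7; i = -1, j = 10
j→8 (data[8]=2≤7), i→0 (data[0]=7≥7); i<j, swap → [2, 12, 18, 14, 11, 6, 8, 13, 7, 15]
j→5 (data[5]=6≤7), i→1 (data[1]=12≥7); i<j, swap → [2, 6, 18, 14, 11, 12, 8, 13, 7, 15]
j→1, i→2; i≥j, return j=1. data = [2, 6, 18, 14, 11, 12, 8, 13, 7, 15]

2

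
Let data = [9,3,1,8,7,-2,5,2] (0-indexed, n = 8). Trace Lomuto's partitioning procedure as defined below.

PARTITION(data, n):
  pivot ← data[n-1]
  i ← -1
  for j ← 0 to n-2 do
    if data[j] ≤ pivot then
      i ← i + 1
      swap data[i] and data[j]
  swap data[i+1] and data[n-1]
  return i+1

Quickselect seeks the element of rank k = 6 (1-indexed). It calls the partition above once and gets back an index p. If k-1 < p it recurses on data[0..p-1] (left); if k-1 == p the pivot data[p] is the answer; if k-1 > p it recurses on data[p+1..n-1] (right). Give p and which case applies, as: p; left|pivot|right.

pivot = data[7] = 2; i = -1
j=0: data[0]=9 > 2 → no swap
j=1: data[1]=3 > 2 → no swap
j=2: data[2]=1 ≤ 2 → i=0, swap data[0],data[2] → [1,3,9,8,7,-2,5,2]
j=3: data[3]=8 > 2 → no swap
j=4: data[4]=7 > 2 → no swap
j=5: data[5]=-2 ≤ 2 → i=1, swap data[1],data[5] → [1,-2,9,8,7,3,5,2]
j=6: data[6]=5 > 2 → no swap
final swap data[2],data[7] → [1,-2,2,8,7,3,5,9]; return 2
p = 2; k-1 = 5 > 2 ⇒ right

2; right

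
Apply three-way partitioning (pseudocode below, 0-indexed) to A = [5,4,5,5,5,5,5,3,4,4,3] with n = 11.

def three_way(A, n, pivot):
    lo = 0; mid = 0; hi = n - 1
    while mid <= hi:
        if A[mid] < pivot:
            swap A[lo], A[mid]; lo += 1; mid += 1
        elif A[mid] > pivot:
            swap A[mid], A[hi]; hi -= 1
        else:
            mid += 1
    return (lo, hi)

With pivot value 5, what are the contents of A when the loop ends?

[4,3,4,4,3,5,5,5,5,5,5]

lo=0 mid=0 hi=10
5=5: mid=1
4<5: swap(0,1), lo=1 mid=2 ⇒ [4,5,5,5,5,5,5,3,4,4,3]
5=5: mid=3
5=5: mid=4
5=5: mid=5
5=5: mid=6
5=5: mid=7
3<5: swap(1,7), lo=2 mid=8 ⇒ [4,3,5,5,5,5,5,5,4,4,3]
4<5: swap(2,8), lo=3 mid=9 ⇒ [4,3,4,5,5,5,5,5,5,4,3]
4<5: swap(3,9), lo=4 mid=10 ⇒ [4,3,4,4,5,5,5,5,5,5,3]
3<5: swap(4,10), lo=5 mid=11 ⇒ [4,3,4,4,3,5,5,5,5,5,5]
done. lo=5 hi=10; A=[4,3,4,4,3,5,5,5,5,5,5]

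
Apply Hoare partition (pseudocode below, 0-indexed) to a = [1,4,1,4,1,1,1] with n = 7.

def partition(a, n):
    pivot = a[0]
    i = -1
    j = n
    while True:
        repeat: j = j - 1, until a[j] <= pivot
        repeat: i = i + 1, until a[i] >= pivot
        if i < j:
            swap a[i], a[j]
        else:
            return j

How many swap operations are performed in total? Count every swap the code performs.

3

pivot=1
j stops at 6 (1), i stops at 0 (1); swap ⇒ [1,4,1,4,1,1,1]
j stops at 5 (1), i stops at 1 (4); swap ⇒ [1,1,1,4,1,4,1]
j stops at 4 (1), i stops at 2 (1); swap ⇒ [1,1,1,4,1,4,1]
j stops at 2, i stops at 3; i≥j ⇒ return 2. a=[1,1,1,4,1,4,1]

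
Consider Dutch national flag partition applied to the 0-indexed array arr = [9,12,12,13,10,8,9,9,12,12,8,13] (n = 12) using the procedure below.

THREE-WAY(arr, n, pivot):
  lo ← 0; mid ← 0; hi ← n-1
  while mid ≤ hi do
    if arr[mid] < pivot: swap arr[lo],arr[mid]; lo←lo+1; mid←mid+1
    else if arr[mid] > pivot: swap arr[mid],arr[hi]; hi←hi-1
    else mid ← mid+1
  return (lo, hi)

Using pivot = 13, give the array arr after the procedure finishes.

pivot = 13; lo=0, mid=0, hi=11
arr[mid]=9<13: swap arr[0],arr[0]; lo=1,mid=1 → [9,12,12,13,10,8,9,9,12,12,8,13]
arr[mid]=12<13: swap arr[1],arr[1]; lo=2,mid=2 → [9,12,12,13,10,8,9,9,12,12,8,13]
arr[mid]=12<13: swap arr[2],arr[2]; lo=3,mid=3 → [9,12,12,13,10,8,9,9,12,12,8,13]
arr[mid]=13=13: mid=4
arr[mid]=10<13: swap arr[3],arr[4]; lo=4,mid=5 → [9,12,12,10,13,8,9,9,12,12,8,13]
arr[mid]=8<13: swap arr[4],arr[5]; lo=5,mid=6 → [9,12,12,10,8,13,9,9,12,12,8,13]
arr[mid]=9<13: swap arr[5],arr[6]; lo=6,mid=7 → [9,12,12,10,8,9,13,9,12,12,8,13]
arr[mid]=9<13: swap arr[6],arr[7]; lo=7,mid=8 → [9,12,12,10,8,9,9,13,12,12,8,13]
arr[mid]=12<13: swap arr[7],arr[8]; lo=8,mid=9 → [9,12,12,10,8,9,9,12,13,12,8,13]
arr[mid]=12<13: swap arr[8],arr[9]; lo=9,mid=10 → [9,12,12,10,8,9,9,12,12,13,8,13]
arr[mid]=8<13: swap arr[9],arr[10]; lo=10,mid=11 → [9,12,12,10,8,9,9,12,12,8,13,13]
arr[mid]=13=13: mid=12
end: lo=10, hi=11; arr = [9,12,12,10,8,9,9,12,12,8,13,13]

[9,12,12,10,8,9,9,12,12,8,13,13]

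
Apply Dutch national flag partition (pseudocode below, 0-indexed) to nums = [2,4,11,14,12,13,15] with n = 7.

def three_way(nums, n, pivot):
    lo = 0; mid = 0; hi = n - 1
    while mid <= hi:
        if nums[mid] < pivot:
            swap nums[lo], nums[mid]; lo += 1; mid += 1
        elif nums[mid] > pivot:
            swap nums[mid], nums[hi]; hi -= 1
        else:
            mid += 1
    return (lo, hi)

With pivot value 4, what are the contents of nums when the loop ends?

[2,4,14,12,13,15,11]

pivot = 4; lo=0, mid=0, hi=6
nums[mid]=2<4: swap nums[0],nums[0]; lo=1,mid=1 → [2,4,11,14,12,13,15]
nums[mid]=4=4: mid=2
nums[mid]=11>4: swap nums[2],nums[6]; hi=5 → [2,4,15,14,12,13,11]
nums[mid]=15>4: swap nums[2],nums[5]; hi=4 → [2,4,13,14,12,15,11]
nums[mid]=13>4: swap nums[2],nums[4]; hi=3 → [2,4,12,14,13,15,11]
nums[mid]=12>4: swap nums[2],nums[3]; hi=2 → [2,4,14,12,13,15,11]
nums[mid]=14>4: swap nums[2],nums[2]; hi=1 → [2,4,14,12,13,15,11]
end: lo=1, hi=1; nums = [2,4,14,12,13,15,11]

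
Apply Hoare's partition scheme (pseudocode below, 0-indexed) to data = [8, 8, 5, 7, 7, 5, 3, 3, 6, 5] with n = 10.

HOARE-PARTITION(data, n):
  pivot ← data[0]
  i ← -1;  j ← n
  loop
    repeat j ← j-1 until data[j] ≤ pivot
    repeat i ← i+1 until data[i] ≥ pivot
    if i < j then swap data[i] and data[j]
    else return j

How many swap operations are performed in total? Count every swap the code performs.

2

pivot = data[0] = 8; i = -1, j = 10
j→9 (data[9]=5≤8), i→0 (data[0]=8≥8); i<j, swap → [5, 8, 5, 7, 7, 5, 3, 3, 6, 8]
j→8 (data[8]=6≤8), i→1 (data[1]=8≥8); i<j, swap → [5, 6, 5, 7, 7, 5, 3, 3, 8, 8]
j→7, i→8; i≥j, return j=7. data = [5, 6, 5, 7, 7, 5, 3, 3, 8, 8]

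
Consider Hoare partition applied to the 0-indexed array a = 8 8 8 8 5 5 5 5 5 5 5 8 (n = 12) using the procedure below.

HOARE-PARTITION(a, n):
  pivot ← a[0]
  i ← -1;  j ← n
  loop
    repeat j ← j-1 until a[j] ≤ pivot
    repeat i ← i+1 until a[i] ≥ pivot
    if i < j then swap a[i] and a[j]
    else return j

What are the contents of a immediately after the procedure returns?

8 5 5 5 5 5 5 5 8 8 8 8

pivot=8
j stops at 11 (8), i stops at 0 (8); swap ⇒ 8 8 8 8 5 5 5 5 5 5 5 8
j stops at 10 (5), i stops at 1 (8); swap ⇒ 8 5 8 8 5 5 5 5 5 5 8 8
j stops at 9 (5), i stops at 2 (8); swap ⇒ 8 5 5 8 5 5 5 5 5 8 8 8
j stops at 8 (5), i stops at 3 (8); swap ⇒ 8 5 5 5 5 5 5 5 8 8 8 8
j stops at 7, i stops at 8; i≥j ⇒ return 7. a=8 5 5 5 5 5 5 5 8 8 8 8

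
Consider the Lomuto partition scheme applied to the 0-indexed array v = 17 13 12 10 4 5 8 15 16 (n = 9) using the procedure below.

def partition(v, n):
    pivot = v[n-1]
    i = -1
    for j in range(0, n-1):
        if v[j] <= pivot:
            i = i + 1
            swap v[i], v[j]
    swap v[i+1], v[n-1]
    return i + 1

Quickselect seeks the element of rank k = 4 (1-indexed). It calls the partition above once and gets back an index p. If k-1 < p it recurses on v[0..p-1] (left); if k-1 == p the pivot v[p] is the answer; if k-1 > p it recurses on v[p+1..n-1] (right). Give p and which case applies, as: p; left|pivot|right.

7; left

pivot=16, i=-1
j=0: 17>16, skip
j=1: 13≤16, i=0, swap(0,1) ⇒ 13 17 12 10 4 5 8 15 16
j=2: 12≤16, i=1, swap(1,2) ⇒ 13 12 17 10 4 5 8 15 16
j=3: 10≤16, i=2, swap(2,3) ⇒ 13 12 10 17 4 5 8 15 16
j=4: 4≤16, i=3, swap(3,4) ⇒ 13 12 10 4 17 5 8 15 16
j=5: 5≤16, i=4, swap(4,5) ⇒ 13 12 10 4 5 17 8 15 16
j=6: 8≤16, i=5, swap(5,6) ⇒ 13 12 10 4 5 8 17 15 16
j=7: 15≤16, i=6, swap(6,7) ⇒ 13 12 10 4 5 8 15 17 16
swap(7,8) ⇒ 13 12 10 4 5 8 15 16 17; return 7
p = 7; k-1 = 3 < 7 ⇒ left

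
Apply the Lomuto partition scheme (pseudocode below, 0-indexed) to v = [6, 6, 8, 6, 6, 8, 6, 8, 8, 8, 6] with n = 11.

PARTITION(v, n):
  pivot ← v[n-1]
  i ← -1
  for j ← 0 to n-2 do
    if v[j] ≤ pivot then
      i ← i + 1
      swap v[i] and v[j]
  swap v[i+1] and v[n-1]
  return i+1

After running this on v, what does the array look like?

[6, 6, 6, 6, 6, 6, 8, 8, 8, 8, 8]

pivot = v[10] = 6; i = -1
j=0: v[0]=6 ≤ 6 → i=0, swap v[0],v[0] (no change) → [6, 6, 8, 6, 6, 8, 6, 8, 8, 8, 6]
j=1: v[1]=6 ≤ 6 → i=1, swap v[1],v[1] (no change) → [6, 6, 8, 6, 6, 8, 6, 8, 8, 8, 6]
j=2: v[2]=8 > 6 → no swap
j=3: v[3]=6 ≤ 6 → i=2, swap v[2],v[3] → [6, 6, 6, 8, 6, 8, 6, 8, 8, 8, 6]
j=4: v[4]=6 ≤ 6 → i=3, swap v[3],v[4] → [6, 6, 6, 6, 8, 8, 6, 8, 8, 8, 6]
j=5: v[5]=8 > 6 → no swap
j=6: v[6]=6 ≤ 6 → i=4, swap v[4],v[6] → [6, 6, 6, 6, 6, 8, 8, 8, 8, 8, 6]
j=7: v[7]=8 > 6 → no swap
j=8: v[8]=8 > 6 → no swap
j=9: v[9]=8 > 6 → no swap
final swap v[5],v[10] → [6, 6, 6, 6, 6, 6, 8, 8, 8, 8, 8]; return 5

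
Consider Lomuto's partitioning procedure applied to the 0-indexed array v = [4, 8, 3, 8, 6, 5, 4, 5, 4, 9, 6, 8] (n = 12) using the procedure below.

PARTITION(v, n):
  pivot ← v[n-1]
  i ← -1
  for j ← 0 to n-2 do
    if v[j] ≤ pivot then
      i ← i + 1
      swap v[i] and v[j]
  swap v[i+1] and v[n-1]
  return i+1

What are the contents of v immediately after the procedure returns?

pivot = v[11] = 8; i = -1
j=0: v[0]=4 ≤ 8 → i=0, swap v[0],v[0] (no change) → [4, 8, 3, 8, 6, 5, 4, 5, 4, 9, 6, 8]
j=1: v[1]=8 ≤ 8 → i=1, swap v[1],v[1] (no change) → [4, 8, 3, 8, 6, 5, 4, 5, 4, 9, 6, 8]
j=2: v[2]=3 ≤ 8 → i=2, swap v[2],v[2] (no change) → [4, 8, 3, 8, 6, 5, 4, 5, 4, 9, 6, 8]
j=3: v[3]=8 ≤ 8 → i=3, swap v[3],v[3] (no change) → [4, 8, 3, 8, 6, 5, 4, 5, 4, 9, 6, 8]
j=4: v[4]=6 ≤ 8 → i=4, swap v[4],v[4] (no change) → [4, 8, 3, 8, 6, 5, 4, 5, 4, 9, 6, 8]
j=5: v[5]=5 ≤ 8 → i=5, swap v[5],v[5] (no change) → [4, 8, 3, 8, 6, 5, 4, 5, 4, 9, 6, 8]
j=6: v[6]=4 ≤ 8 → i=6, swap v[6],v[6] (no change) → [4, 8, 3, 8, 6, 5, 4, 5, 4, 9, 6, 8]
j=7: v[7]=5 ≤ 8 → i=7, swap v[7],v[7] (no change) → [4, 8, 3, 8, 6, 5, 4, 5, 4, 9, 6, 8]
j=8: v[8]=4 ≤ 8 → i=8, swap v[8],v[8] (no change) → [4, 8, 3, 8, 6, 5, 4, 5, 4, 9, 6, 8]
j=9: v[9]=9 > 8 → no swap
j=10: v[10]=6 ≤ 8 → i=9, swap v[9],v[10] → [4, 8, 3, 8, 6, 5, 4, 5, 4, 6, 9, 8]
final swap v[10],v[11] → [4, 8, 3, 8, 6, 5, 4, 5, 4, 6, 8, 9]; return 10

[4, 8, 3, 8, 6, 5, 4, 5, 4, 6, 8, 9]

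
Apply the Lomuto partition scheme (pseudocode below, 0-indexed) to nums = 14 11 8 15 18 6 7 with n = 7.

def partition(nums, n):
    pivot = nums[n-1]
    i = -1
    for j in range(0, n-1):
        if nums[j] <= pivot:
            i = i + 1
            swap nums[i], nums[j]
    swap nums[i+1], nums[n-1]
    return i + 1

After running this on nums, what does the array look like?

pivot=7, i=-1
j=0: 14>7, skip
j=1: 11>7, skip
j=2: 8>7, skip
j=3: 15>7, skip
j=4: 18>7, skip
j=5: 6≤7, i=0, swap(0,5) ⇒ 6 11 8 15 18 14 7
swap(1,6) ⇒ 6 7 8 15 18 14 11; return 1

6 7 8 15 18 14 11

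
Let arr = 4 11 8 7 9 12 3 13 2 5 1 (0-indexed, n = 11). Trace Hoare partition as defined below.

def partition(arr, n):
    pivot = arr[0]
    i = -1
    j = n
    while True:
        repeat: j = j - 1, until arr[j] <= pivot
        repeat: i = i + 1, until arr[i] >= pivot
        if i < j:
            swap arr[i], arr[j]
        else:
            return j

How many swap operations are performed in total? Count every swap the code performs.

3

pivot=4
j stops at 10 (1), i stops at 0 (4); swap ⇒ 1 11 8 7 9 12 3 13 2 5 4
j stops at 8 (2), i stops at 1 (11); swap ⇒ 1 2 8 7 9 12 3 13 11 5 4
j stops at 6 (3), i stops at 2 (8); swap ⇒ 1 2 3 7 9 12 8 13 11 5 4
j stops at 2, i stops at 3; i≥j ⇒ return 2. arr=1 2 3 7 9 12 8 13 11 5 4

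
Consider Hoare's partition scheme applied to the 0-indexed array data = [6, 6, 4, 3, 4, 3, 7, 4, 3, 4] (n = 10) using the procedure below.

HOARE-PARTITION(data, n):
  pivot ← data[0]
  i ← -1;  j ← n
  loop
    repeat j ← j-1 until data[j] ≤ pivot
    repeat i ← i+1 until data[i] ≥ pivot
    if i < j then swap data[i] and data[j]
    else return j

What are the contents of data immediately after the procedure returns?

pivot=6
j stops at 9 (4), i stops at 0 (6); swap ⇒ [4, 6, 4, 3, 4, 3, 7, 4, 3, 6]
j stops at 8 (3), i stops at 1 (6); swap ⇒ [4, 3, 4, 3, 4, 3, 7, 4, 6, 6]
j stops at 7 (4), i stops at 6 (7); swap ⇒ [4, 3, 4, 3, 4, 3, 4, 7, 6, 6]
j stops at 6, i stops at 7; i≥j ⇒ return 6. data=[4, 3, 4, 3, 4, 3, 4, 7, 6, 6]

[4, 3, 4, 3, 4, 3, 4, 7, 6, 6]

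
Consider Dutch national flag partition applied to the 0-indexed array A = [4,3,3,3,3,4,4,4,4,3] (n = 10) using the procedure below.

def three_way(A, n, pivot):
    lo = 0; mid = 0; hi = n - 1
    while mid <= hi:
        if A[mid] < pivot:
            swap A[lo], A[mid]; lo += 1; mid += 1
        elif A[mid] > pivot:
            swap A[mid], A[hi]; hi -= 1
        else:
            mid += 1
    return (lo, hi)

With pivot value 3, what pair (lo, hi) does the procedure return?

(0, 4)

lo=0 mid=0 hi=9
4>3: swap(0,9), hi=8 ⇒ [3,3,3,3,3,4,4,4,4,4]
3=3: mid=1
3=3: mid=2
3=3: mid=3
3=3: mid=4
3=3: mid=5
4>3: swap(5,8), hi=7 ⇒ [3,3,3,3,3,4,4,4,4,4]
4>3: swap(5,7), hi=6 ⇒ [3,3,3,3,3,4,4,4,4,4]
4>3: swap(5,6), hi=5 ⇒ [3,3,3,3,3,4,4,4,4,4]
4>3: swap(5,5), hi=4 ⇒ [3,3,3,3,3,4,4,4,4,4]
done. lo=0 hi=4; A=[3,3,3,3,3,4,4,4,4,4]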